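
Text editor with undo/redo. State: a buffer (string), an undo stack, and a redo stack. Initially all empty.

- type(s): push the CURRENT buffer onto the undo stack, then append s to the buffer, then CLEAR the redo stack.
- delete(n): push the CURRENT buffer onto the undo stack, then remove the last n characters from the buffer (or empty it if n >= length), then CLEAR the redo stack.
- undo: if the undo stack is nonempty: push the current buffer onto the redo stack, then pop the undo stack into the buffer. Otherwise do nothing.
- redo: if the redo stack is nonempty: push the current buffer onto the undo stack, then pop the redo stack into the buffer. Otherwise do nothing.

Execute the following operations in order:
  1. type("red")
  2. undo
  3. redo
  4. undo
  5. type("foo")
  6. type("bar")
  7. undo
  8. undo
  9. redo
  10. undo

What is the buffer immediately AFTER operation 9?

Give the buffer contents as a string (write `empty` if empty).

After op 1 (type): buf='red' undo_depth=1 redo_depth=0
After op 2 (undo): buf='(empty)' undo_depth=0 redo_depth=1
After op 3 (redo): buf='red' undo_depth=1 redo_depth=0
After op 4 (undo): buf='(empty)' undo_depth=0 redo_depth=1
After op 5 (type): buf='foo' undo_depth=1 redo_depth=0
After op 6 (type): buf='foobar' undo_depth=2 redo_depth=0
After op 7 (undo): buf='foo' undo_depth=1 redo_depth=1
After op 8 (undo): buf='(empty)' undo_depth=0 redo_depth=2
After op 9 (redo): buf='foo' undo_depth=1 redo_depth=1

Answer: foo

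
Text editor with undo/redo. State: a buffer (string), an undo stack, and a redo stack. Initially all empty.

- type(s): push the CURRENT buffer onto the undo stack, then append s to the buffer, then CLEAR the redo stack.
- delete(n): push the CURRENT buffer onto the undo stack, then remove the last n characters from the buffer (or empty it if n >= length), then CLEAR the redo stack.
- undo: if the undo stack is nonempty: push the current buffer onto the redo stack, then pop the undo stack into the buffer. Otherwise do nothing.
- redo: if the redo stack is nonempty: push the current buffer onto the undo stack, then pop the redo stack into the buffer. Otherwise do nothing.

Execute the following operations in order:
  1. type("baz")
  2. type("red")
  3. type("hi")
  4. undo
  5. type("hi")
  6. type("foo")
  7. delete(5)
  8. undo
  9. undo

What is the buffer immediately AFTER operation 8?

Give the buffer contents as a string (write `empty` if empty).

After op 1 (type): buf='baz' undo_depth=1 redo_depth=0
After op 2 (type): buf='bazred' undo_depth=2 redo_depth=0
After op 3 (type): buf='bazredhi' undo_depth=3 redo_depth=0
After op 4 (undo): buf='bazred' undo_depth=2 redo_depth=1
After op 5 (type): buf='bazredhi' undo_depth=3 redo_depth=0
After op 6 (type): buf='bazredhifoo' undo_depth=4 redo_depth=0
After op 7 (delete): buf='bazred' undo_depth=5 redo_depth=0
After op 8 (undo): buf='bazredhifoo' undo_depth=4 redo_depth=1

Answer: bazredhifoo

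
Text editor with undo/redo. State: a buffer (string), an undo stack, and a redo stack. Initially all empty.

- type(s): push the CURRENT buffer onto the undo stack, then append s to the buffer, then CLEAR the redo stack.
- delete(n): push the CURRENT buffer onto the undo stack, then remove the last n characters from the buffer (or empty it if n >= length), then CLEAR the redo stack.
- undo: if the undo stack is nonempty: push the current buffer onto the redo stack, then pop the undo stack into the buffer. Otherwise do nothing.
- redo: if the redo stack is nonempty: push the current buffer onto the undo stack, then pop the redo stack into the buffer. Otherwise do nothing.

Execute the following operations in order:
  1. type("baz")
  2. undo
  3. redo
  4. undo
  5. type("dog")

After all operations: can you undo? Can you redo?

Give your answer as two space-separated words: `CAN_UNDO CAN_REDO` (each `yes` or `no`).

After op 1 (type): buf='baz' undo_depth=1 redo_depth=0
After op 2 (undo): buf='(empty)' undo_depth=0 redo_depth=1
After op 3 (redo): buf='baz' undo_depth=1 redo_depth=0
After op 4 (undo): buf='(empty)' undo_depth=0 redo_depth=1
After op 5 (type): buf='dog' undo_depth=1 redo_depth=0

Answer: yes no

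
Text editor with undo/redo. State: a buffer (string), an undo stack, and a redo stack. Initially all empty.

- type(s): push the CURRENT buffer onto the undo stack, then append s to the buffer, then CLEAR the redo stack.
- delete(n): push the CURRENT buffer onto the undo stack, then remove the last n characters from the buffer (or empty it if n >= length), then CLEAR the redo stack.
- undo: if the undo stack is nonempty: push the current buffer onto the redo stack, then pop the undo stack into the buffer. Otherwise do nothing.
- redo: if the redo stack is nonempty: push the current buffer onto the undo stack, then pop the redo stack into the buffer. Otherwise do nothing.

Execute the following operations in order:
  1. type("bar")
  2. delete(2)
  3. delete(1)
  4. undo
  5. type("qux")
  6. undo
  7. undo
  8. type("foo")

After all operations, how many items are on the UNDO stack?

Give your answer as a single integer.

Answer: 2

Derivation:
After op 1 (type): buf='bar' undo_depth=1 redo_depth=0
After op 2 (delete): buf='b' undo_depth=2 redo_depth=0
After op 3 (delete): buf='(empty)' undo_depth=3 redo_depth=0
After op 4 (undo): buf='b' undo_depth=2 redo_depth=1
After op 5 (type): buf='bqux' undo_depth=3 redo_depth=0
After op 6 (undo): buf='b' undo_depth=2 redo_depth=1
After op 7 (undo): buf='bar' undo_depth=1 redo_depth=2
After op 8 (type): buf='barfoo' undo_depth=2 redo_depth=0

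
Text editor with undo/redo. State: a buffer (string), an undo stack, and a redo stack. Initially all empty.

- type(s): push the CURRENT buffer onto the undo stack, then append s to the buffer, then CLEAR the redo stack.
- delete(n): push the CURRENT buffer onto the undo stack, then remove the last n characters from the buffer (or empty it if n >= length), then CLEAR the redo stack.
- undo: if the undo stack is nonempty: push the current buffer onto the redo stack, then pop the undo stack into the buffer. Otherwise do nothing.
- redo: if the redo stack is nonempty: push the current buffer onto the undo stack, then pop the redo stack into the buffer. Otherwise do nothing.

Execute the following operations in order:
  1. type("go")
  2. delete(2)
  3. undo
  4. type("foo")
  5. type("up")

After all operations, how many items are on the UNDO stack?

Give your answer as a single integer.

Answer: 3

Derivation:
After op 1 (type): buf='go' undo_depth=1 redo_depth=0
After op 2 (delete): buf='(empty)' undo_depth=2 redo_depth=0
After op 3 (undo): buf='go' undo_depth=1 redo_depth=1
After op 4 (type): buf='gofoo' undo_depth=2 redo_depth=0
After op 5 (type): buf='gofooup' undo_depth=3 redo_depth=0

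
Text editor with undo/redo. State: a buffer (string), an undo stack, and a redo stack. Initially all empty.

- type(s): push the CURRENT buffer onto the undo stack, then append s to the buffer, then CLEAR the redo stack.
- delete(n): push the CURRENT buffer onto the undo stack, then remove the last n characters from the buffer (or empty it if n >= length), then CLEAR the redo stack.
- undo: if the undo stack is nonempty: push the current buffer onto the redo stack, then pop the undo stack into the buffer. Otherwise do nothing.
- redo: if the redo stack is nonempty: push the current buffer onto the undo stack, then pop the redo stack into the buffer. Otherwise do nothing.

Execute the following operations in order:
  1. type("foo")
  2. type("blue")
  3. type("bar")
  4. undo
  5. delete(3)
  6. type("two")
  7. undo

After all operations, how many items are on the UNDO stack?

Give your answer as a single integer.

Answer: 3

Derivation:
After op 1 (type): buf='foo' undo_depth=1 redo_depth=0
After op 2 (type): buf='fooblue' undo_depth=2 redo_depth=0
After op 3 (type): buf='foobluebar' undo_depth=3 redo_depth=0
After op 4 (undo): buf='fooblue' undo_depth=2 redo_depth=1
After op 5 (delete): buf='foob' undo_depth=3 redo_depth=0
After op 6 (type): buf='foobtwo' undo_depth=4 redo_depth=0
After op 7 (undo): buf='foob' undo_depth=3 redo_depth=1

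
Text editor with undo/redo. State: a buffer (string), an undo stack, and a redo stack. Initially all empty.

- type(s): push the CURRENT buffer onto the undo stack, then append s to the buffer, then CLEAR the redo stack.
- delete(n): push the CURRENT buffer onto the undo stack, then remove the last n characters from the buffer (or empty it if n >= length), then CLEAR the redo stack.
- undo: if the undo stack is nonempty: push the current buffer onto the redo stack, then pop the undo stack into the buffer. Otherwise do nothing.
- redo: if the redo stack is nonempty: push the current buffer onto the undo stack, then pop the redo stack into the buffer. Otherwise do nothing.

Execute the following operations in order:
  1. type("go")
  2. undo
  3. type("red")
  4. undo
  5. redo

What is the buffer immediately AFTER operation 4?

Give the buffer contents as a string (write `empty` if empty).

Answer: empty

Derivation:
After op 1 (type): buf='go' undo_depth=1 redo_depth=0
After op 2 (undo): buf='(empty)' undo_depth=0 redo_depth=1
After op 3 (type): buf='red' undo_depth=1 redo_depth=0
After op 4 (undo): buf='(empty)' undo_depth=0 redo_depth=1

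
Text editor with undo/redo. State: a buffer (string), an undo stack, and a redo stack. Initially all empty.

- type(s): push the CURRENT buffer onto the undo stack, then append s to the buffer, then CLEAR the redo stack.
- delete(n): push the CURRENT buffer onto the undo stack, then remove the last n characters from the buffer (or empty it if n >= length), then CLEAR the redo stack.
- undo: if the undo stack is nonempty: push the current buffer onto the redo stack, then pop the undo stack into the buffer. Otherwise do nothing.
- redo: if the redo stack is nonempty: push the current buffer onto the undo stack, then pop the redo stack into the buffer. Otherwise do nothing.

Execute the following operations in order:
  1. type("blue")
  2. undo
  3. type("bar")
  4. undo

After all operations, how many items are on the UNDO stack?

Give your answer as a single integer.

Answer: 0

Derivation:
After op 1 (type): buf='blue' undo_depth=1 redo_depth=0
After op 2 (undo): buf='(empty)' undo_depth=0 redo_depth=1
After op 3 (type): buf='bar' undo_depth=1 redo_depth=0
After op 4 (undo): buf='(empty)' undo_depth=0 redo_depth=1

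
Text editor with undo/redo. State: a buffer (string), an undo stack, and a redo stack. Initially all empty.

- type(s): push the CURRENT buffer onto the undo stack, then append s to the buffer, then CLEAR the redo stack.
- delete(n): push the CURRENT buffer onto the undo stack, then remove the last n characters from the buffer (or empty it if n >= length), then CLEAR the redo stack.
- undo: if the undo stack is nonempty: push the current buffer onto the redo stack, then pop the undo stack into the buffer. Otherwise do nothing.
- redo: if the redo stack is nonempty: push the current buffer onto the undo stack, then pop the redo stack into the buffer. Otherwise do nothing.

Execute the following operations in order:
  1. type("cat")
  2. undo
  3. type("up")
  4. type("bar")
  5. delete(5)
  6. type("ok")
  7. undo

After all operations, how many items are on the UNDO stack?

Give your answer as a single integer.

After op 1 (type): buf='cat' undo_depth=1 redo_depth=0
After op 2 (undo): buf='(empty)' undo_depth=0 redo_depth=1
After op 3 (type): buf='up' undo_depth=1 redo_depth=0
After op 4 (type): buf='upbar' undo_depth=2 redo_depth=0
After op 5 (delete): buf='(empty)' undo_depth=3 redo_depth=0
After op 6 (type): buf='ok' undo_depth=4 redo_depth=0
After op 7 (undo): buf='(empty)' undo_depth=3 redo_depth=1

Answer: 3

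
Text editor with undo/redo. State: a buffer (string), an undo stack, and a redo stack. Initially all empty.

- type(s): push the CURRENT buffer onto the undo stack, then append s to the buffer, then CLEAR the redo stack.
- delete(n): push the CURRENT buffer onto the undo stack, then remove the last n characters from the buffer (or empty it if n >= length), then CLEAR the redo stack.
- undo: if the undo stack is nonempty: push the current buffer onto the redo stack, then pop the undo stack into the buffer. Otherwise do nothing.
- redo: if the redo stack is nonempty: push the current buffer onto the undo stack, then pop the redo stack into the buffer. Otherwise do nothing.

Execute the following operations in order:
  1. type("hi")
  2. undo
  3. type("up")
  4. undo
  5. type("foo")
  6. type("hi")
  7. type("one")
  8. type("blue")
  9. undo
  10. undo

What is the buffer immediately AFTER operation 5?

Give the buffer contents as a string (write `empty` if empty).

Answer: foo

Derivation:
After op 1 (type): buf='hi' undo_depth=1 redo_depth=0
After op 2 (undo): buf='(empty)' undo_depth=0 redo_depth=1
After op 3 (type): buf='up' undo_depth=1 redo_depth=0
After op 4 (undo): buf='(empty)' undo_depth=0 redo_depth=1
After op 5 (type): buf='foo' undo_depth=1 redo_depth=0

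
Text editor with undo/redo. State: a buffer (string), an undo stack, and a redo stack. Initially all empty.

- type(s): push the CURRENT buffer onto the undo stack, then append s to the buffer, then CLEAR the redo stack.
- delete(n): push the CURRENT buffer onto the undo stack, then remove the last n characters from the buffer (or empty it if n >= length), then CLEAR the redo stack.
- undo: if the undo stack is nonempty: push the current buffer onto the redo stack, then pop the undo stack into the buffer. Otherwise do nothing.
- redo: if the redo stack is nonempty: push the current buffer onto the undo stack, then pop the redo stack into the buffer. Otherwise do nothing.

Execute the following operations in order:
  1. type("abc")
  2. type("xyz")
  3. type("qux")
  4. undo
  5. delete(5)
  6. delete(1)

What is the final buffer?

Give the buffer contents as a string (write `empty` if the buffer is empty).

Answer: empty

Derivation:
After op 1 (type): buf='abc' undo_depth=1 redo_depth=0
After op 2 (type): buf='abcxyz' undo_depth=2 redo_depth=0
After op 3 (type): buf='abcxyzqux' undo_depth=3 redo_depth=0
After op 4 (undo): buf='abcxyz' undo_depth=2 redo_depth=1
After op 5 (delete): buf='a' undo_depth=3 redo_depth=0
After op 6 (delete): buf='(empty)' undo_depth=4 redo_depth=0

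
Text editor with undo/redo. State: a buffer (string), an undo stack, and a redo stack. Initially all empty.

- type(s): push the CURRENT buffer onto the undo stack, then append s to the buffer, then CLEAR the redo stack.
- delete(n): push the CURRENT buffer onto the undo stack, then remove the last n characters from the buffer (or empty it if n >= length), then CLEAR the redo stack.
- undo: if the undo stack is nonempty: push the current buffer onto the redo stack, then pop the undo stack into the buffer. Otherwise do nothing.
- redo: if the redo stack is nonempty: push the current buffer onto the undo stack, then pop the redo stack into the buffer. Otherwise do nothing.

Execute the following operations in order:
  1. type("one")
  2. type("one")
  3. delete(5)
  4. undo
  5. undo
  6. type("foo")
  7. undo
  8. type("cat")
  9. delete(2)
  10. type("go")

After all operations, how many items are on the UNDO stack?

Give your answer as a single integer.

After op 1 (type): buf='one' undo_depth=1 redo_depth=0
After op 2 (type): buf='oneone' undo_depth=2 redo_depth=0
After op 3 (delete): buf='o' undo_depth=3 redo_depth=0
After op 4 (undo): buf='oneone' undo_depth=2 redo_depth=1
After op 5 (undo): buf='one' undo_depth=1 redo_depth=2
After op 6 (type): buf='onefoo' undo_depth=2 redo_depth=0
After op 7 (undo): buf='one' undo_depth=1 redo_depth=1
After op 8 (type): buf='onecat' undo_depth=2 redo_depth=0
After op 9 (delete): buf='onec' undo_depth=3 redo_depth=0
After op 10 (type): buf='onecgo' undo_depth=4 redo_depth=0

Answer: 4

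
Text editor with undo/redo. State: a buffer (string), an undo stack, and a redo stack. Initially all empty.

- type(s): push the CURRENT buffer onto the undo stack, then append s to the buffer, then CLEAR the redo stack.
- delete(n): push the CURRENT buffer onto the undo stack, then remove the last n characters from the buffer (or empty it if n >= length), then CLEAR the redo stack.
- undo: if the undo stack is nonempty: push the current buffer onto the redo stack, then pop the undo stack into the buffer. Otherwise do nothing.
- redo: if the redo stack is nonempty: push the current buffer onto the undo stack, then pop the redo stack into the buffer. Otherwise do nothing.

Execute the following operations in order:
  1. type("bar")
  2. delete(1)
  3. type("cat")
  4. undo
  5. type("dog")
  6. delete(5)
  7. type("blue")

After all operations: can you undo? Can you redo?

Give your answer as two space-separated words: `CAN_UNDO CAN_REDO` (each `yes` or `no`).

After op 1 (type): buf='bar' undo_depth=1 redo_depth=0
After op 2 (delete): buf='ba' undo_depth=2 redo_depth=0
After op 3 (type): buf='bacat' undo_depth=3 redo_depth=0
After op 4 (undo): buf='ba' undo_depth=2 redo_depth=1
After op 5 (type): buf='badog' undo_depth=3 redo_depth=0
After op 6 (delete): buf='(empty)' undo_depth=4 redo_depth=0
After op 7 (type): buf='blue' undo_depth=5 redo_depth=0

Answer: yes no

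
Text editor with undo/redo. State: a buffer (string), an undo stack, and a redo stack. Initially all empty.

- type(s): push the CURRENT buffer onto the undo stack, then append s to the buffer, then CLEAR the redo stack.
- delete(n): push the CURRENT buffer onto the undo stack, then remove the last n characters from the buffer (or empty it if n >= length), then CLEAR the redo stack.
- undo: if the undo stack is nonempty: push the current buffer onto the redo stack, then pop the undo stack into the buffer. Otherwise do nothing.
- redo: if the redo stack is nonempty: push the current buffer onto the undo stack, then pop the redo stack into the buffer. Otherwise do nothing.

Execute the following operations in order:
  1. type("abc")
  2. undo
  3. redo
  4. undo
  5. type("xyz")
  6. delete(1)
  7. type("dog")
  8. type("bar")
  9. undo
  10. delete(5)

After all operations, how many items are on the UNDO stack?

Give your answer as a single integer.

Answer: 4

Derivation:
After op 1 (type): buf='abc' undo_depth=1 redo_depth=0
After op 2 (undo): buf='(empty)' undo_depth=0 redo_depth=1
After op 3 (redo): buf='abc' undo_depth=1 redo_depth=0
After op 4 (undo): buf='(empty)' undo_depth=0 redo_depth=1
After op 5 (type): buf='xyz' undo_depth=1 redo_depth=0
After op 6 (delete): buf='xy' undo_depth=2 redo_depth=0
After op 7 (type): buf='xydog' undo_depth=3 redo_depth=0
After op 8 (type): buf='xydogbar' undo_depth=4 redo_depth=0
After op 9 (undo): buf='xydog' undo_depth=3 redo_depth=1
After op 10 (delete): buf='(empty)' undo_depth=4 redo_depth=0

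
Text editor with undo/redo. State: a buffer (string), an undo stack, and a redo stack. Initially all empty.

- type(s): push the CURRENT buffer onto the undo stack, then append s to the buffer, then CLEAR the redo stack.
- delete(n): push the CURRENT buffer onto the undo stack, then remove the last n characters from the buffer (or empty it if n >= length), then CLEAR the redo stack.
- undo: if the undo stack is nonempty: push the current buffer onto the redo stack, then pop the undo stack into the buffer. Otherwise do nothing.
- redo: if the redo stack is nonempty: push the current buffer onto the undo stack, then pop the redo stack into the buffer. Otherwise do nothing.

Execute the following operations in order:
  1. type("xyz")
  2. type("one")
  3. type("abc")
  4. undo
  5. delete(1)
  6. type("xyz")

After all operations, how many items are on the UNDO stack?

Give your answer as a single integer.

After op 1 (type): buf='xyz' undo_depth=1 redo_depth=0
After op 2 (type): buf='xyzone' undo_depth=2 redo_depth=0
After op 3 (type): buf='xyzoneabc' undo_depth=3 redo_depth=0
After op 4 (undo): buf='xyzone' undo_depth=2 redo_depth=1
After op 5 (delete): buf='xyzon' undo_depth=3 redo_depth=0
After op 6 (type): buf='xyzonxyz' undo_depth=4 redo_depth=0

Answer: 4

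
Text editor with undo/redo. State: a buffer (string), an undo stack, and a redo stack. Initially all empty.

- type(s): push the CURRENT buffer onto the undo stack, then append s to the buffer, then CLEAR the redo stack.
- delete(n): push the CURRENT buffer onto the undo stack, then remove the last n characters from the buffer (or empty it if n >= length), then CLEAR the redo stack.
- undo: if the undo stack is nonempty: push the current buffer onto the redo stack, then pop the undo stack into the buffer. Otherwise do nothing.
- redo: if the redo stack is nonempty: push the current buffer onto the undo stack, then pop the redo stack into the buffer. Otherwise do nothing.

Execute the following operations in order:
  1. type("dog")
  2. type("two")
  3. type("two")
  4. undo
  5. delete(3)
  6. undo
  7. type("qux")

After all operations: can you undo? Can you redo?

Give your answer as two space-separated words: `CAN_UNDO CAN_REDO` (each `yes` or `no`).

After op 1 (type): buf='dog' undo_depth=1 redo_depth=0
After op 2 (type): buf='dogtwo' undo_depth=2 redo_depth=0
After op 3 (type): buf='dogtwotwo' undo_depth=3 redo_depth=0
After op 4 (undo): buf='dogtwo' undo_depth=2 redo_depth=1
After op 5 (delete): buf='dog' undo_depth=3 redo_depth=0
After op 6 (undo): buf='dogtwo' undo_depth=2 redo_depth=1
After op 7 (type): buf='dogtwoqux' undo_depth=3 redo_depth=0

Answer: yes no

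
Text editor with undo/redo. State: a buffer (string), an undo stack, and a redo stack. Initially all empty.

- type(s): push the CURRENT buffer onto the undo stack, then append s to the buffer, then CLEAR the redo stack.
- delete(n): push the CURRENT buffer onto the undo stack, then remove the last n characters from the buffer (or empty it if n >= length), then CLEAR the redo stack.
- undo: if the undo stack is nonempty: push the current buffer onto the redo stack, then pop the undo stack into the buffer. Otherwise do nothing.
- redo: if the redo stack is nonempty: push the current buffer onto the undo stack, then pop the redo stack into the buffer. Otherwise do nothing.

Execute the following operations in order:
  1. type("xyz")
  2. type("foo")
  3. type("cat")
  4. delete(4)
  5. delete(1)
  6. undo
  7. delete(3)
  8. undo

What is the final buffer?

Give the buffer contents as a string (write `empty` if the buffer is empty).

After op 1 (type): buf='xyz' undo_depth=1 redo_depth=0
After op 2 (type): buf='xyzfoo' undo_depth=2 redo_depth=0
After op 3 (type): buf='xyzfoocat' undo_depth=3 redo_depth=0
After op 4 (delete): buf='xyzfo' undo_depth=4 redo_depth=0
After op 5 (delete): buf='xyzf' undo_depth=5 redo_depth=0
After op 6 (undo): buf='xyzfo' undo_depth=4 redo_depth=1
After op 7 (delete): buf='xy' undo_depth=5 redo_depth=0
After op 8 (undo): buf='xyzfo' undo_depth=4 redo_depth=1

Answer: xyzfo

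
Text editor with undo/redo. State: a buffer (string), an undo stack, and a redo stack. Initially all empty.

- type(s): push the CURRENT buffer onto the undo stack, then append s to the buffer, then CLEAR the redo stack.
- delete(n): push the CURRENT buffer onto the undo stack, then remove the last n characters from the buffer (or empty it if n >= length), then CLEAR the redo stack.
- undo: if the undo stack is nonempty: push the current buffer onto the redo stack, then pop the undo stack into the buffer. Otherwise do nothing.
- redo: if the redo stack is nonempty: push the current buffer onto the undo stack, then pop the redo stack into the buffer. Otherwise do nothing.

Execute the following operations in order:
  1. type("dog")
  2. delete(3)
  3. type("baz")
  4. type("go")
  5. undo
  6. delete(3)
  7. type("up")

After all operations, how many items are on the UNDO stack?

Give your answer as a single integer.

After op 1 (type): buf='dog' undo_depth=1 redo_depth=0
After op 2 (delete): buf='(empty)' undo_depth=2 redo_depth=0
After op 3 (type): buf='baz' undo_depth=3 redo_depth=0
After op 4 (type): buf='bazgo' undo_depth=4 redo_depth=0
After op 5 (undo): buf='baz' undo_depth=3 redo_depth=1
After op 6 (delete): buf='(empty)' undo_depth=4 redo_depth=0
After op 7 (type): buf='up' undo_depth=5 redo_depth=0

Answer: 5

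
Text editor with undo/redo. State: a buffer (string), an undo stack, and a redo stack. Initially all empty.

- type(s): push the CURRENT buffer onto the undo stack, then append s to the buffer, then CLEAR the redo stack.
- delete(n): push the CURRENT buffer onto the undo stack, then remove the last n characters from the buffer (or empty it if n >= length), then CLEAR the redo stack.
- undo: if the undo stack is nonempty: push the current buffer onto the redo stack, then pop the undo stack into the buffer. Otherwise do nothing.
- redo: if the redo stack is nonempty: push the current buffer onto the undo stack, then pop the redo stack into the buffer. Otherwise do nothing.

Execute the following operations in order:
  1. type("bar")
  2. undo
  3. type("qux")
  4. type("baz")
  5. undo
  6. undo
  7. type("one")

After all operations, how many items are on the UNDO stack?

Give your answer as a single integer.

After op 1 (type): buf='bar' undo_depth=1 redo_depth=0
After op 2 (undo): buf='(empty)' undo_depth=0 redo_depth=1
After op 3 (type): buf='qux' undo_depth=1 redo_depth=0
After op 4 (type): buf='quxbaz' undo_depth=2 redo_depth=0
After op 5 (undo): buf='qux' undo_depth=1 redo_depth=1
After op 6 (undo): buf='(empty)' undo_depth=0 redo_depth=2
After op 7 (type): buf='one' undo_depth=1 redo_depth=0

Answer: 1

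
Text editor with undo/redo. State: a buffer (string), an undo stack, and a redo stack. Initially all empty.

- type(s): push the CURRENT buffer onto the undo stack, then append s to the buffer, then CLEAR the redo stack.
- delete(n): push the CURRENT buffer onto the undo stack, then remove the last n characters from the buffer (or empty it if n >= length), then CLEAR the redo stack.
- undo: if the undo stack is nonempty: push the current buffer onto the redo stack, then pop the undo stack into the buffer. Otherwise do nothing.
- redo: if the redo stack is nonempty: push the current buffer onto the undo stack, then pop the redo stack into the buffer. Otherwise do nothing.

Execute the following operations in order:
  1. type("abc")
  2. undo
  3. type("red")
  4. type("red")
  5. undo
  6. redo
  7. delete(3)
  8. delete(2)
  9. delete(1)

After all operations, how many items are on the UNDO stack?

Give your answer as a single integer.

Answer: 5

Derivation:
After op 1 (type): buf='abc' undo_depth=1 redo_depth=0
After op 2 (undo): buf='(empty)' undo_depth=0 redo_depth=1
After op 3 (type): buf='red' undo_depth=1 redo_depth=0
After op 4 (type): buf='redred' undo_depth=2 redo_depth=0
After op 5 (undo): buf='red' undo_depth=1 redo_depth=1
After op 6 (redo): buf='redred' undo_depth=2 redo_depth=0
After op 7 (delete): buf='red' undo_depth=3 redo_depth=0
After op 8 (delete): buf='r' undo_depth=4 redo_depth=0
After op 9 (delete): buf='(empty)' undo_depth=5 redo_depth=0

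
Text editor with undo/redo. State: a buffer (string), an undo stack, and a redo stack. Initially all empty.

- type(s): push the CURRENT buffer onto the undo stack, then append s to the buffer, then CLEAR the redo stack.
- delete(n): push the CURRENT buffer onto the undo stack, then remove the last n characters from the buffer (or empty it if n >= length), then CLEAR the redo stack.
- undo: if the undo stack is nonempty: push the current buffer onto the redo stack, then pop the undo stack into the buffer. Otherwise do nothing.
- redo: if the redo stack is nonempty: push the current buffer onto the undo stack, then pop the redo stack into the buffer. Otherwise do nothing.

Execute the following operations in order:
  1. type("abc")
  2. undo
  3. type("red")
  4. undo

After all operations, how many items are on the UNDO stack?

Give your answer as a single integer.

After op 1 (type): buf='abc' undo_depth=1 redo_depth=0
After op 2 (undo): buf='(empty)' undo_depth=0 redo_depth=1
After op 3 (type): buf='red' undo_depth=1 redo_depth=0
After op 4 (undo): buf='(empty)' undo_depth=0 redo_depth=1

Answer: 0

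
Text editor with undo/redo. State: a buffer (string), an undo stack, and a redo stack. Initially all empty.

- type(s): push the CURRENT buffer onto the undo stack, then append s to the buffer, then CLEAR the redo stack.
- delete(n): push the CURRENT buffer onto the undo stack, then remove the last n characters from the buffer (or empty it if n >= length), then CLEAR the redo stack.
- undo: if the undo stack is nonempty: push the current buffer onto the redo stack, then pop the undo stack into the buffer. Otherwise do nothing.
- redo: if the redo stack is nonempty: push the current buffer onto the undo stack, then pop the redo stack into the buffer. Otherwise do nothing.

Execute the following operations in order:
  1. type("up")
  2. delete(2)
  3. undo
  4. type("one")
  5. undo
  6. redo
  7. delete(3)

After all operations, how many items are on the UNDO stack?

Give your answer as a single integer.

After op 1 (type): buf='up' undo_depth=1 redo_depth=0
After op 2 (delete): buf='(empty)' undo_depth=2 redo_depth=0
After op 3 (undo): buf='up' undo_depth=1 redo_depth=1
After op 4 (type): buf='upone' undo_depth=2 redo_depth=0
After op 5 (undo): buf='up' undo_depth=1 redo_depth=1
After op 6 (redo): buf='upone' undo_depth=2 redo_depth=0
After op 7 (delete): buf='up' undo_depth=3 redo_depth=0

Answer: 3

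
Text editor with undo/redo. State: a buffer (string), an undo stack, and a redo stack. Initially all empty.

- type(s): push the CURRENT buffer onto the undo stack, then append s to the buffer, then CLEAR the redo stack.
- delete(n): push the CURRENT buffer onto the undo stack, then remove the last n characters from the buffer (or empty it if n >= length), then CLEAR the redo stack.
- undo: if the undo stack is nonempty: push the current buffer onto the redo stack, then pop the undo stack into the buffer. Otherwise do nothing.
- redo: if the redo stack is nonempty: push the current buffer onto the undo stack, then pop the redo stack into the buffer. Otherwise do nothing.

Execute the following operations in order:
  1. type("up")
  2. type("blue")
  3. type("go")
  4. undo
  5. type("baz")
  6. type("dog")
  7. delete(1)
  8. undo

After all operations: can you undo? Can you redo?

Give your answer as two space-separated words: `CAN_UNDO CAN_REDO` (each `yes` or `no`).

Answer: yes yes

Derivation:
After op 1 (type): buf='up' undo_depth=1 redo_depth=0
After op 2 (type): buf='upblue' undo_depth=2 redo_depth=0
After op 3 (type): buf='upbluego' undo_depth=3 redo_depth=0
After op 4 (undo): buf='upblue' undo_depth=2 redo_depth=1
After op 5 (type): buf='upbluebaz' undo_depth=3 redo_depth=0
After op 6 (type): buf='upbluebazdog' undo_depth=4 redo_depth=0
After op 7 (delete): buf='upbluebazdo' undo_depth=5 redo_depth=0
After op 8 (undo): buf='upbluebazdog' undo_depth=4 redo_depth=1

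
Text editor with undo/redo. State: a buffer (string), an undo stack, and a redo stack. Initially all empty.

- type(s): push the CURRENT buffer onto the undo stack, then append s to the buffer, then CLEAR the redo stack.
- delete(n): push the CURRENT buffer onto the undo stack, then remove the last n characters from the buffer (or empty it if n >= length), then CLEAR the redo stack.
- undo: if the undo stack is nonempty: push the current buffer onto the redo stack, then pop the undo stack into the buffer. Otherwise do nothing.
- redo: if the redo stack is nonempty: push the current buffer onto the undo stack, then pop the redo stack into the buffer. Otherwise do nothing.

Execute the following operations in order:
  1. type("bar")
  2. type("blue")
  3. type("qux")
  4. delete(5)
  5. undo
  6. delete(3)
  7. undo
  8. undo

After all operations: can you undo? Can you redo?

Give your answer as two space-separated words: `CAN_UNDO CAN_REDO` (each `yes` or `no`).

Answer: yes yes

Derivation:
After op 1 (type): buf='bar' undo_depth=1 redo_depth=0
After op 2 (type): buf='barblue' undo_depth=2 redo_depth=0
After op 3 (type): buf='barbluequx' undo_depth=3 redo_depth=0
After op 4 (delete): buf='barbl' undo_depth=4 redo_depth=0
After op 5 (undo): buf='barbluequx' undo_depth=3 redo_depth=1
After op 6 (delete): buf='barblue' undo_depth=4 redo_depth=0
After op 7 (undo): buf='barbluequx' undo_depth=3 redo_depth=1
After op 8 (undo): buf='barblue' undo_depth=2 redo_depth=2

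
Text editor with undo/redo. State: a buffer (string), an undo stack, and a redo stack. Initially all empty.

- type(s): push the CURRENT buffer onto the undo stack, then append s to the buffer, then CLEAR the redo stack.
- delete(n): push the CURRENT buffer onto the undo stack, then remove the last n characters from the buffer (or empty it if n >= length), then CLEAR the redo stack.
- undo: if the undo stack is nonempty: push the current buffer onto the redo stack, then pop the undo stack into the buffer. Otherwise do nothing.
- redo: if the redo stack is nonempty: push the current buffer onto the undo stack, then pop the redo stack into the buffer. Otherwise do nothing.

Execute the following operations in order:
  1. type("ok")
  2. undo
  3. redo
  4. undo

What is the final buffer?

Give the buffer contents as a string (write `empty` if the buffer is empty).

After op 1 (type): buf='ok' undo_depth=1 redo_depth=0
After op 2 (undo): buf='(empty)' undo_depth=0 redo_depth=1
After op 3 (redo): buf='ok' undo_depth=1 redo_depth=0
After op 4 (undo): buf='(empty)' undo_depth=0 redo_depth=1

Answer: empty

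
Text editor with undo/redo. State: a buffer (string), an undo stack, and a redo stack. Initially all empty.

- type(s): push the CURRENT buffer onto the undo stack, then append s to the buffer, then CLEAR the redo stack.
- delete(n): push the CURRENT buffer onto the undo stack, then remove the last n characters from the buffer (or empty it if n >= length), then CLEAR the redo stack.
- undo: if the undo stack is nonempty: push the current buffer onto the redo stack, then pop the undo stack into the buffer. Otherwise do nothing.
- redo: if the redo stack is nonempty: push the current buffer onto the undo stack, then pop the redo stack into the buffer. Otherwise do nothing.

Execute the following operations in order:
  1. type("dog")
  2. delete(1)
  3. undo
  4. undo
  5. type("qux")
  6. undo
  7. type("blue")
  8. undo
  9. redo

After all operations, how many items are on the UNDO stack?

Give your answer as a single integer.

After op 1 (type): buf='dog' undo_depth=1 redo_depth=0
After op 2 (delete): buf='do' undo_depth=2 redo_depth=0
After op 3 (undo): buf='dog' undo_depth=1 redo_depth=1
After op 4 (undo): buf='(empty)' undo_depth=0 redo_depth=2
After op 5 (type): buf='qux' undo_depth=1 redo_depth=0
After op 6 (undo): buf='(empty)' undo_depth=0 redo_depth=1
After op 7 (type): buf='blue' undo_depth=1 redo_depth=0
After op 8 (undo): buf='(empty)' undo_depth=0 redo_depth=1
After op 9 (redo): buf='blue' undo_depth=1 redo_depth=0

Answer: 1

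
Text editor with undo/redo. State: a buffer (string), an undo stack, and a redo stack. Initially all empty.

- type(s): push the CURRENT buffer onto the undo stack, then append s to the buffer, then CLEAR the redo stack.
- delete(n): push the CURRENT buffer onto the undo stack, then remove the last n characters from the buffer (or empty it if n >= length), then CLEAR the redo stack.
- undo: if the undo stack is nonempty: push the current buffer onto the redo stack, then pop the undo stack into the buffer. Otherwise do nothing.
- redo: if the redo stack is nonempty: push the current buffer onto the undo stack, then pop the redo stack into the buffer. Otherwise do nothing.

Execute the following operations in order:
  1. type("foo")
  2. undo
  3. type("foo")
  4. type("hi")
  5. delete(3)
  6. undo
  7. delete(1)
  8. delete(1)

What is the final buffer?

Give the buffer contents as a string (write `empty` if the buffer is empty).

After op 1 (type): buf='foo' undo_depth=1 redo_depth=0
After op 2 (undo): buf='(empty)' undo_depth=0 redo_depth=1
After op 3 (type): buf='foo' undo_depth=1 redo_depth=0
After op 4 (type): buf='foohi' undo_depth=2 redo_depth=0
After op 5 (delete): buf='fo' undo_depth=3 redo_depth=0
After op 6 (undo): buf='foohi' undo_depth=2 redo_depth=1
After op 7 (delete): buf='fooh' undo_depth=3 redo_depth=0
After op 8 (delete): buf='foo' undo_depth=4 redo_depth=0

Answer: foo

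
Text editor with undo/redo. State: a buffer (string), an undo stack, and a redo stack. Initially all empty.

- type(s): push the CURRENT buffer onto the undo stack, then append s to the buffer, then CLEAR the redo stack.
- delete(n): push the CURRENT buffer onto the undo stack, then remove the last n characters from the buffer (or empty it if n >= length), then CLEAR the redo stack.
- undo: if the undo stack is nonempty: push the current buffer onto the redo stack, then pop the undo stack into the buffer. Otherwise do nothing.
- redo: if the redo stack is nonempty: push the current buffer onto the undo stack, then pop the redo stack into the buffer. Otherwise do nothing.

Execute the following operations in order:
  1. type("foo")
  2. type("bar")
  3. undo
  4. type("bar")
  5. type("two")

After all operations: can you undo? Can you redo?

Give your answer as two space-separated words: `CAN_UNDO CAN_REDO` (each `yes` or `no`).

Answer: yes no

Derivation:
After op 1 (type): buf='foo' undo_depth=1 redo_depth=0
After op 2 (type): buf='foobar' undo_depth=2 redo_depth=0
After op 3 (undo): buf='foo' undo_depth=1 redo_depth=1
After op 4 (type): buf='foobar' undo_depth=2 redo_depth=0
After op 5 (type): buf='foobartwo' undo_depth=3 redo_depth=0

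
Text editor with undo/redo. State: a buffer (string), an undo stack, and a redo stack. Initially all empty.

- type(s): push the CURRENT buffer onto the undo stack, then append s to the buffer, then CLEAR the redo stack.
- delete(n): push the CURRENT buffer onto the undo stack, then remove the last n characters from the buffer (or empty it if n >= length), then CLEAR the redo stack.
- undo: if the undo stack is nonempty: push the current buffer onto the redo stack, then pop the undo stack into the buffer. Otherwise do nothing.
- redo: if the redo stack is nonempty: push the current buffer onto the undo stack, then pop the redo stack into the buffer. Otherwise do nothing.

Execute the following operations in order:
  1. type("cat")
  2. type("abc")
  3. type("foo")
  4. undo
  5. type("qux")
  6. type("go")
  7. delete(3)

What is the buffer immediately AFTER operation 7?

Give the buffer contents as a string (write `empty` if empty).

After op 1 (type): buf='cat' undo_depth=1 redo_depth=0
After op 2 (type): buf='catabc' undo_depth=2 redo_depth=0
After op 3 (type): buf='catabcfoo' undo_depth=3 redo_depth=0
After op 4 (undo): buf='catabc' undo_depth=2 redo_depth=1
After op 5 (type): buf='catabcqux' undo_depth=3 redo_depth=0
After op 6 (type): buf='catabcquxgo' undo_depth=4 redo_depth=0
After op 7 (delete): buf='catabcqu' undo_depth=5 redo_depth=0

Answer: catabcqu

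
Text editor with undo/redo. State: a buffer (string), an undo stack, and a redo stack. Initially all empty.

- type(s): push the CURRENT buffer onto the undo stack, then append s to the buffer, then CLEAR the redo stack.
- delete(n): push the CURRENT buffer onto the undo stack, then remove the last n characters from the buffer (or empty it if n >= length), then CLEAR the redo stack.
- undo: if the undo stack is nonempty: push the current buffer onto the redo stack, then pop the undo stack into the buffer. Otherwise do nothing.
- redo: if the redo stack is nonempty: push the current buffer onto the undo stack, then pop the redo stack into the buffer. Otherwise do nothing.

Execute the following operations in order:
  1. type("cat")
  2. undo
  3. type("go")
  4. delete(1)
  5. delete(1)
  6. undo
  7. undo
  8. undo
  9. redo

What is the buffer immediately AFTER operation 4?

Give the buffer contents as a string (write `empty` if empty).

After op 1 (type): buf='cat' undo_depth=1 redo_depth=0
After op 2 (undo): buf='(empty)' undo_depth=0 redo_depth=1
After op 3 (type): buf='go' undo_depth=1 redo_depth=0
After op 4 (delete): buf='g' undo_depth=2 redo_depth=0

Answer: g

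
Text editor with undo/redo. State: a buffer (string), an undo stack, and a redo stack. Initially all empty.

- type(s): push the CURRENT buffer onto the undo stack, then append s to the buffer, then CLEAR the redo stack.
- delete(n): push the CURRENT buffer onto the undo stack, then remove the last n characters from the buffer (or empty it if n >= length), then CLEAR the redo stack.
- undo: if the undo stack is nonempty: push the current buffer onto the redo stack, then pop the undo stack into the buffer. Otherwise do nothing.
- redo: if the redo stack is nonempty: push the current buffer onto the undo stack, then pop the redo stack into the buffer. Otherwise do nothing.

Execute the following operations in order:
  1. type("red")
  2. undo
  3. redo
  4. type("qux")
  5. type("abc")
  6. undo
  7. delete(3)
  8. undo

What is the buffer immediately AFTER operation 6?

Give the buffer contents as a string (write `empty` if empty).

Answer: redqux

Derivation:
After op 1 (type): buf='red' undo_depth=1 redo_depth=0
After op 2 (undo): buf='(empty)' undo_depth=0 redo_depth=1
After op 3 (redo): buf='red' undo_depth=1 redo_depth=0
After op 4 (type): buf='redqux' undo_depth=2 redo_depth=0
After op 5 (type): buf='redquxabc' undo_depth=3 redo_depth=0
After op 6 (undo): buf='redqux' undo_depth=2 redo_depth=1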